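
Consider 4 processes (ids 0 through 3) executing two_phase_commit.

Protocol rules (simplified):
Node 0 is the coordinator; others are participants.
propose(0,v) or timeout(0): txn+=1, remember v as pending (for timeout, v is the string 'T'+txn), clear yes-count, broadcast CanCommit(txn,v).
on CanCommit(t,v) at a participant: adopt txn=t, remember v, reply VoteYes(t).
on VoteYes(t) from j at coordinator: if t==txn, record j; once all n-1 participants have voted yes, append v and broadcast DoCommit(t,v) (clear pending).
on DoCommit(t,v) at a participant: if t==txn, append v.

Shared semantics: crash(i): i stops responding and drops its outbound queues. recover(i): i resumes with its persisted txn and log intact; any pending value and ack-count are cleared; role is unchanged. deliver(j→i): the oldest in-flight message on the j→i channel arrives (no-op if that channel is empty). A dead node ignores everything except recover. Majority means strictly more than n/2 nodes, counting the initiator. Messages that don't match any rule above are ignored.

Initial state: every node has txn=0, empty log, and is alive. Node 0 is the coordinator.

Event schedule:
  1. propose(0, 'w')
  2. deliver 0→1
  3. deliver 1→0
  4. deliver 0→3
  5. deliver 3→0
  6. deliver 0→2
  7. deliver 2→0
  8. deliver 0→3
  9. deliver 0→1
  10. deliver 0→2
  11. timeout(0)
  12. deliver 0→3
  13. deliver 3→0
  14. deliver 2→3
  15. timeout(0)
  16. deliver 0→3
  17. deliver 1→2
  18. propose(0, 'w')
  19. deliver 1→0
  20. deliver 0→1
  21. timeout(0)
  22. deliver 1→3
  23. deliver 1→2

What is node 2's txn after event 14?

[1] propose(0,'w') → N0(coor t1 [-])
[2] deliver 0→1 → N1(part t1 [-])
[3] deliver 1→0 → ∅
[4] deliver 0→3 → N3(part t1 [-])
[5] deliver 3→0 → ∅
[6] deliver 0→2 → N2(part t1 [-])
[7] deliver 2→0 → N0(coor t1 [w])
[8] deliver 0→3 → N3(part t1 [w])
[9] deliver 0→1 → N1(part t1 [w])
[10] deliver 0→2 → N2(part t1 [w])
[11] timeout(0) → N0(coor t2 [w])
[12] deliver 0→3 → N3(part t2 [w])
[13] deliver 3→0 → ∅
[14] deliver 2→3 → ∅

1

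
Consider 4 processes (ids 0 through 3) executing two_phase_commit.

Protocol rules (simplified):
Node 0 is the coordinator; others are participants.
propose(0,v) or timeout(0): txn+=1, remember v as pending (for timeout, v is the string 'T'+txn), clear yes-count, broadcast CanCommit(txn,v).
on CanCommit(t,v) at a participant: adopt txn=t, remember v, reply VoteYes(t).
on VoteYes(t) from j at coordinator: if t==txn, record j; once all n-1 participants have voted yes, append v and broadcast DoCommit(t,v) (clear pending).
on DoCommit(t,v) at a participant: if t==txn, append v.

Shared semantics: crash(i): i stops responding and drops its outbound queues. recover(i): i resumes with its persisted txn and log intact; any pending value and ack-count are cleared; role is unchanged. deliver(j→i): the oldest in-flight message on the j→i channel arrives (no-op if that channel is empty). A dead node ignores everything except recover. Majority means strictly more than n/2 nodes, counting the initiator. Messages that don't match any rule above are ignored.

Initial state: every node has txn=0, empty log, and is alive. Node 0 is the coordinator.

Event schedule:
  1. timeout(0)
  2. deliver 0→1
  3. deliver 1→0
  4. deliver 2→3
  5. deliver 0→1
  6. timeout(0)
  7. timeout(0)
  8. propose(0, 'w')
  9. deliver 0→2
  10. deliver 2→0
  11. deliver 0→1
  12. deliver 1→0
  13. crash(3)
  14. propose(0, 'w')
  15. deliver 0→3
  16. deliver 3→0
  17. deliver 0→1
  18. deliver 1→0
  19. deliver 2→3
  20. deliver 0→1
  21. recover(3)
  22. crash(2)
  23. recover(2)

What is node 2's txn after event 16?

step 1 timeout(0): 0={coor,t=1,log=-}
step 2 deliver 0→1: 1={part,t=1,log=-}
step 3 deliver 1→0: —
step 4 deliver 2→3: —
step 5 deliver 0→1: —
step 6 timeout(0): 0={coor,t=2,log=-}
step 7 timeout(0): 0={coor,t=3,log=-}
step 8 propose(0,'w'): 0={coor,t=4,log=-}
step 9 deliver 0→2: 2={part,t=1,log=-}
step 10 deliver 2→0: —
step 11 deliver 0→1: 1={part,t=2,log=-}
step 12 deliver 1→0: —
step 13 crash(3): 3={✗part,t=0,log=-}
step 14 propose(0,'w'): 0={coor,t=5,log=-}
step 15 deliver 0→3: —
step 16 deliver 3→0: —

1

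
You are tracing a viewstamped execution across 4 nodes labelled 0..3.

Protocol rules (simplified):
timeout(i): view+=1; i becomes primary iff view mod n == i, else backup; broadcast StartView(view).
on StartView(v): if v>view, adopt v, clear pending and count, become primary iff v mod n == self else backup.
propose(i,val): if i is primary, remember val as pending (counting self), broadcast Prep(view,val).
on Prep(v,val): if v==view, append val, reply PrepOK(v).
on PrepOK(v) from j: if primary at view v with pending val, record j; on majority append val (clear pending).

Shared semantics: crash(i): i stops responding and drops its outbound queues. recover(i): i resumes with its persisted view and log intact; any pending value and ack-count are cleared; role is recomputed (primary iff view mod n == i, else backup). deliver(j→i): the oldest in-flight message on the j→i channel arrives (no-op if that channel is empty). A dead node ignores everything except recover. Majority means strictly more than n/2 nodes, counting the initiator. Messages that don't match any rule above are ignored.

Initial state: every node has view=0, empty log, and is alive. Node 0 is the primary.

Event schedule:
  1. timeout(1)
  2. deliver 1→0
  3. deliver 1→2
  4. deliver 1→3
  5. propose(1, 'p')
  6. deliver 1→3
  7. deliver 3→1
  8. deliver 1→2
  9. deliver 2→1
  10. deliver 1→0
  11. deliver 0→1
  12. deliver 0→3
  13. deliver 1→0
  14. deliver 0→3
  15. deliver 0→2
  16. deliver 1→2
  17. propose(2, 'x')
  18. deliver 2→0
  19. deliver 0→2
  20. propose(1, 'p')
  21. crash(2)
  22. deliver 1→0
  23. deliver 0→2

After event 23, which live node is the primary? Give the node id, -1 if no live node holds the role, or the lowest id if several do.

1. timeout(1):  <1:prim v1 ->
2. deliver 1→0:  <0:back v1 ->
3. deliver 1→2:  <2:back v1 ->
4. deliver 1→3:  <3:back v1 ->
5. propose(1,'p'):  nop
6. deliver 1→3:  <3:back v1 p>
7. deliver 3→1:  nop
8. deliver 1→2:  <2:back v1 p>
9. deliver 2→1:  <1:prim v1 p>
10. deliver 1→0:  <0:back v1 p>
11. deliver 0→1:  nop
12. deliver 0→3:  nop
13. deliver 1→0:  nop
14. deliver 0→3:  nop
15. deliver 0→2:  nop
16. deliver 1→2:  nop
17. propose(2,'x'):  nop
18. deliver 2→0:  nop
19. deliver 0→2:  nop
20. propose(1,'p'):  nop
21. crash(2):  <2:✗back v1 p>
22. deliver 1→0:  <0:back v1 p,p>
23. deliver 0→2:  nop

1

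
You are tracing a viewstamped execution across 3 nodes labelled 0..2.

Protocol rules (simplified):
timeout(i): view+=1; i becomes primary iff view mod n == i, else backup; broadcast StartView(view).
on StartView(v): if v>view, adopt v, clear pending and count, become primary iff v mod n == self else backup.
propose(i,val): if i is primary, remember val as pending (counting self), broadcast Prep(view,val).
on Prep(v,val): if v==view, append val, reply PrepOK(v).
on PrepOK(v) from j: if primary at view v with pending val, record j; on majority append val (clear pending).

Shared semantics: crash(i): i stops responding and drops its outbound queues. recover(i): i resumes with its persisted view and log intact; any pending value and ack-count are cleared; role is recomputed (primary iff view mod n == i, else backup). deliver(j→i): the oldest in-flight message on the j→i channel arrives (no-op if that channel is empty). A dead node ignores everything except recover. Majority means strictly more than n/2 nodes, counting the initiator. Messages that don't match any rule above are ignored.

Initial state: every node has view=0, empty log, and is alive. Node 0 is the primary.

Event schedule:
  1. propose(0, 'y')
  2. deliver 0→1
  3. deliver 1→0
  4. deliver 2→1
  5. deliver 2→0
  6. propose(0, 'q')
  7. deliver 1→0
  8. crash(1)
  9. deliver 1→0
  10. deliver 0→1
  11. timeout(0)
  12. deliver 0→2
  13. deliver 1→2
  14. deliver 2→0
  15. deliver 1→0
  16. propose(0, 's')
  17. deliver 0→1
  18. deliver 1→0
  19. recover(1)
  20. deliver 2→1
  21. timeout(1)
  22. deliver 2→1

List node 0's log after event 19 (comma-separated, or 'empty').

y

e1 propose(0,'y'): ·
e2 deliver 0→1: 1[back,v=0,y]
e3 deliver 1→0: 0[prim,v=0,y]
e4 deliver 2→1: ·
e5 deliver 2→0: ·
e6 propose(0,'q'): ·
e7 deliver 1→0: ·
e8 crash(1): 1[✗back,v=0,y]
e9 deliver 1→0: ·
e10 deliver 0→1: ·
e11 timeout(0): 0[back,v=1,y]
e12 deliver 0→2: 2[back,v=0,y]
e13 deliver 1→2: ·
e14 deliver 2→0: ·
e15 deliver 1→0: ·
e16 propose(0,'s'): ·
e17 deliver 0→1: ·
e18 deliver 1→0: ·
e19 recover(1): 1[back,v=0,y]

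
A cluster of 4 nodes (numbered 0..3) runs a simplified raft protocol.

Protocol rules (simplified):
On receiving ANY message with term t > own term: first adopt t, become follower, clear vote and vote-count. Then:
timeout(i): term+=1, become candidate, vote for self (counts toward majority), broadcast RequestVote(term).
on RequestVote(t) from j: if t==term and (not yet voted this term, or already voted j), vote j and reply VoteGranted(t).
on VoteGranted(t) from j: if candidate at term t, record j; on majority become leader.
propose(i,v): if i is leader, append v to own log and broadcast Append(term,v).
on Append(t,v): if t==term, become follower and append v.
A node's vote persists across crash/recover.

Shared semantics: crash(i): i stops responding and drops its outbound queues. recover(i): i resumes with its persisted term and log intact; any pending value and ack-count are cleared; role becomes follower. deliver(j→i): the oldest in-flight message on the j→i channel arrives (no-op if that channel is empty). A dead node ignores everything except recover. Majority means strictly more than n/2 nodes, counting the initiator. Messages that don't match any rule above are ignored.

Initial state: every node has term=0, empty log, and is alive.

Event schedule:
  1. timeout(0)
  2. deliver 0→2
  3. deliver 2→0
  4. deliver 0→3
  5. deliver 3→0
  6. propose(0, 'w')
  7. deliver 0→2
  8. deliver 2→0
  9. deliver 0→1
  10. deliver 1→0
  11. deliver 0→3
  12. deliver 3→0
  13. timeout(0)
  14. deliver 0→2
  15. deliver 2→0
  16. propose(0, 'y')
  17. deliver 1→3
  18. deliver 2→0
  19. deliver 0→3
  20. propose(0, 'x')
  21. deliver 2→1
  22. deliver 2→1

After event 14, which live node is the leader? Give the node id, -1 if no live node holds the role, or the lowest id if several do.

after 1 — timeout(0): n0:cand/t1/[-]
after 2 — deliver 0→2: n2:foll/t1/[-]
after 3 — deliver 2→0: ·
after 4 — deliver 0→3: n3:foll/t1/[-]
after 5 — deliver 3→0: n0:lead/t1/[-]
after 6 — propose(0,'w'): n0:lead/t1/[w]
after 7 — deliver 0→2: n2:foll/t1/[w]
after 8 — deliver 2→0: ·
after 9 — deliver 0→1: n1:foll/t1/[-]
after 10 — deliver 1→0: ·
after 11 — deliver 0→3: n3:foll/t1/[w]
after 12 — deliver 3→0: ·
after 13 — timeout(0): n0:cand/t2/[w]
after 14 — deliver 0→2: n2:foll/t2/[w]

-1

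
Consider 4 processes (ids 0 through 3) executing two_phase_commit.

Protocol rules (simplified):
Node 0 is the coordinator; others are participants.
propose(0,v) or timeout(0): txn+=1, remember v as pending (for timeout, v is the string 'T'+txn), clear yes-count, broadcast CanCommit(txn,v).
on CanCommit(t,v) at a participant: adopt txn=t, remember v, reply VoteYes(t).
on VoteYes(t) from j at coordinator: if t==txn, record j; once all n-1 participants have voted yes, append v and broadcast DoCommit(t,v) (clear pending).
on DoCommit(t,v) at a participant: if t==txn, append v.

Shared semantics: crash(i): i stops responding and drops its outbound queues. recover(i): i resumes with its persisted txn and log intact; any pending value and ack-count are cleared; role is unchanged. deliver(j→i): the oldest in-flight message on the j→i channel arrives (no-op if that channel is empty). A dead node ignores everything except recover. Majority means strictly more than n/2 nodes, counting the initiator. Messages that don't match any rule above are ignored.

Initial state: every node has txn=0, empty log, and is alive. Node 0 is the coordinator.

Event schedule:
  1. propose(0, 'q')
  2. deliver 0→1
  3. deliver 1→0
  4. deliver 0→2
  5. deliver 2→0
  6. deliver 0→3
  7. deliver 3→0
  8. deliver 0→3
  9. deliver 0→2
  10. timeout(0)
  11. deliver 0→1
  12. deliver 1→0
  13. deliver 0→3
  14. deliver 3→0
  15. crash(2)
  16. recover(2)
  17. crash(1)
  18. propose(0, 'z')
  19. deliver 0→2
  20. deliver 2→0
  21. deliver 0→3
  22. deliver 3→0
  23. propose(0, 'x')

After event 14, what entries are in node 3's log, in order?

[1] propose(0,'q') → N0(coor t1 [-])
[2] deliver 0→1 → N1(part t1 [-])
[3] deliver 1→0 → ∅
[4] deliver 0→2 → N2(part t1 [-])
[5] deliver 2→0 → ∅
[6] deliver 0→3 → N3(part t1 [-])
[7] deliver 3→0 → N0(coor t1 [q])
[8] deliver 0→3 → N3(part t1 [q])
[9] deliver 0→2 → N2(part t1 [q])
[10] timeout(0) → N0(coor t2 [q])
[11] deliver 0→1 → N1(part t1 [q])
[12] deliver 1→0 → ∅
[13] deliver 0→3 → N3(part t2 [q])
[14] deliver 3→0 → ∅

q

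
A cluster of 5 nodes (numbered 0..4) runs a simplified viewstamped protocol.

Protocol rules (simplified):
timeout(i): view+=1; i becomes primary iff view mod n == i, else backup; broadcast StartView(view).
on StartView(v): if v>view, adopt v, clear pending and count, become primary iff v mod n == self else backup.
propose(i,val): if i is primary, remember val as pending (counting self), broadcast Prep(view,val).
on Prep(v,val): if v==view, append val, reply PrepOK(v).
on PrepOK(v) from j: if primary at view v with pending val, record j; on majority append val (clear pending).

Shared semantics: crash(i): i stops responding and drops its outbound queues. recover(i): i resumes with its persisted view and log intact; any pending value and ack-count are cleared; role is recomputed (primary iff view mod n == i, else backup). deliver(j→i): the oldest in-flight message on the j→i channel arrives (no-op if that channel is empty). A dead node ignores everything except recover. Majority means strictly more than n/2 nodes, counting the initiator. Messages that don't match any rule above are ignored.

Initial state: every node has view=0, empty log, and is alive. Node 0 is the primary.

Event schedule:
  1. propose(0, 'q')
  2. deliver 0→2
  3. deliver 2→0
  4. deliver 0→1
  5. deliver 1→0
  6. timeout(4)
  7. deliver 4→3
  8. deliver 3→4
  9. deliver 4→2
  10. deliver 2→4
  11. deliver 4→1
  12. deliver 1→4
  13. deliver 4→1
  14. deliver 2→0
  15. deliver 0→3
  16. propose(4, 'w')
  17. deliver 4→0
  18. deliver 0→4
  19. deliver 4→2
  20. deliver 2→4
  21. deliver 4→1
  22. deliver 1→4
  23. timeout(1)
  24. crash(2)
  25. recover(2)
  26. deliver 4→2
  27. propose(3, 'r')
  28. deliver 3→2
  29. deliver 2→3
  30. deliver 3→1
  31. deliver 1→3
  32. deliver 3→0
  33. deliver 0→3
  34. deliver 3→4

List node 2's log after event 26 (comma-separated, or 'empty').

q

step 1 propose(0,'q'): —
step 2 deliver 0→2: 2={back,v=0,log=q}
step 3 deliver 2→0: —
step 4 deliver 0→1: 1={back,v=0,log=q}
step 5 deliver 1→0: 0={prim,v=0,log=q}
step 6 timeout(4): 4={back,v=1,log=-}
step 7 deliver 4→3: 3={back,v=1,log=-}
step 8 deliver 3→4: —
step 9 deliver 4→2: 2={back,v=1,log=q}
step 10 deliver 2→4: —
step 11 deliver 4→1: 1={prim,v=1,log=q}
step 12 deliver 1→4: —
step 13 deliver 4→1: —
step 14 deliver 2→0: —
step 15 deliver 0→3: —
step 16 propose(4,'w'): —
step 17 deliver 4→0: 0={back,v=1,log=q}
step 18 deliver 0→4: —
step 19 deliver 4→2: —
step 20 deliver 2→4: —
step 21 deliver 4→1: —
step 22 deliver 1→4: —
step 23 timeout(1): 1={back,v=2,log=q}
step 24 crash(2): 2={✗back,v=1,log=q}
step 25 recover(2): 2={back,v=1,log=q}
step 26 deliver 4→2: —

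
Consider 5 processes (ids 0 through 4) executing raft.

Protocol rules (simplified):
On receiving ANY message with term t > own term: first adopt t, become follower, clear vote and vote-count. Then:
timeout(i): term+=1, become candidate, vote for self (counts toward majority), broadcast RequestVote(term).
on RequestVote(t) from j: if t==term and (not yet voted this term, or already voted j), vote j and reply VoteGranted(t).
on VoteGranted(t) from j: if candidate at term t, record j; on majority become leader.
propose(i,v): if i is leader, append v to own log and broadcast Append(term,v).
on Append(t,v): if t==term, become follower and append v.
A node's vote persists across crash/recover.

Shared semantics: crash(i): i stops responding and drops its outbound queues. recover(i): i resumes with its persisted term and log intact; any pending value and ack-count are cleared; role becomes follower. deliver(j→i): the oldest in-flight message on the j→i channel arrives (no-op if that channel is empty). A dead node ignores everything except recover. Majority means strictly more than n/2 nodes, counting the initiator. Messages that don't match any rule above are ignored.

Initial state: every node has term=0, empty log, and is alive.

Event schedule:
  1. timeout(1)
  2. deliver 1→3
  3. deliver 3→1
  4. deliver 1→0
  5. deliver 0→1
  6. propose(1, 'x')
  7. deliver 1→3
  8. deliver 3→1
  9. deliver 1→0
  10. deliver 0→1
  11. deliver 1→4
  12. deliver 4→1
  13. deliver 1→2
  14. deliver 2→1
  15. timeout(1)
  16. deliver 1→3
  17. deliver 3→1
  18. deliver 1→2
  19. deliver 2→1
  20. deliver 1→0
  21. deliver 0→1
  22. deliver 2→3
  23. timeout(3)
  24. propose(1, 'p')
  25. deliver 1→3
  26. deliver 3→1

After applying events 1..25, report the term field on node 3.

3

e1 timeout(1): 1[cand,t=1,-]
e2 deliver 1→3: 3[foll,t=1,-]
e3 deliver 3→1: ·
e4 deliver 1→0: 0[foll,t=1,-]
e5 deliver 0→1: 1[lead,t=1,-]
e6 propose(1,'x'): 1[lead,t=1,x]
e7 deliver 1→3: 3[foll,t=1,x]
e8 deliver 3→1: ·
e9 deliver 1→0: 0[foll,t=1,x]
e10 deliver 0→1: ·
e11 deliver 1→4: 4[foll,t=1,-]
e12 deliver 4→1: ·
e13 deliver 1→2: 2[foll,t=1,-]
e14 deliver 2→1: ·
e15 timeout(1): 1[cand,t=2,x]
e16 deliver 1→3: 3[foll,t=2,x]
e17 deliver 3→1: ·
e18 deliver 1→2: 2[foll,t=1,x]
e19 deliver 2→1: ·
e20 deliver 1→0: 0[foll,t=2,x]
e21 deliver 0→1: 1[lead,t=2,x]
e22 deliver 2→3: ·
e23 timeout(3): 3[cand,t=3,x]
e24 propose(1,'p'): 1[lead,t=2,x,p]
e25 deliver 1→3: ·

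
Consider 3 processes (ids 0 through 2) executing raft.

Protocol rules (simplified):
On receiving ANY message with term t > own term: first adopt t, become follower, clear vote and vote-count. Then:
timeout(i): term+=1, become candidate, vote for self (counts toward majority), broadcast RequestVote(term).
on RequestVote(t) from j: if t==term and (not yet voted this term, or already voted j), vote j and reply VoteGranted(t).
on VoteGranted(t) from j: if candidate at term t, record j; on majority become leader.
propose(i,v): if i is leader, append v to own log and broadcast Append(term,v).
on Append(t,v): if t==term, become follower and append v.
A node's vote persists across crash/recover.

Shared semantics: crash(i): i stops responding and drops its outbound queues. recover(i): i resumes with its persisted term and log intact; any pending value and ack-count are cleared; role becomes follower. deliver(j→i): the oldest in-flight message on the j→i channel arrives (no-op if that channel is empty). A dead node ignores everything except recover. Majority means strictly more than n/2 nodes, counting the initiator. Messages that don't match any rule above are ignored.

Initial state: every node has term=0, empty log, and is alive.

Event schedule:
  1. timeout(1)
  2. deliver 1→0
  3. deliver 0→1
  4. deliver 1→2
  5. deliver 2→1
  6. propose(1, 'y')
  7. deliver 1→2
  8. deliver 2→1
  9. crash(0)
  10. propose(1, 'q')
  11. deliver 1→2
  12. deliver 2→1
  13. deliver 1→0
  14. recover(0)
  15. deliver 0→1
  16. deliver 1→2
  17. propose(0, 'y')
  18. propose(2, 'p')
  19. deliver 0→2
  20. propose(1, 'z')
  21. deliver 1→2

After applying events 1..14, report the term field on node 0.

e1 timeout(1): 1[cand,t=1,-]
e2 deliver 1→0: 0[foll,t=1,-]
e3 deliver 0→1: 1[lead,t=1,-]
e4 deliver 1→2: 2[foll,t=1,-]
e5 deliver 2→1: ·
e6 propose(1,'y'): 1[lead,t=1,y]
e7 deliver 1→2: 2[foll,t=1,y]
e8 deliver 2→1: ·
e9 crash(0): 0[✗foll,t=1,-]
e10 propose(1,'q'): 1[lead,t=1,y,q]
e11 deliver 1→2: 2[foll,t=1,y,q]
e12 deliver 2→1: ·
e13 deliver 1→0: ·
e14 recover(0): 0[foll,t=1,-]

1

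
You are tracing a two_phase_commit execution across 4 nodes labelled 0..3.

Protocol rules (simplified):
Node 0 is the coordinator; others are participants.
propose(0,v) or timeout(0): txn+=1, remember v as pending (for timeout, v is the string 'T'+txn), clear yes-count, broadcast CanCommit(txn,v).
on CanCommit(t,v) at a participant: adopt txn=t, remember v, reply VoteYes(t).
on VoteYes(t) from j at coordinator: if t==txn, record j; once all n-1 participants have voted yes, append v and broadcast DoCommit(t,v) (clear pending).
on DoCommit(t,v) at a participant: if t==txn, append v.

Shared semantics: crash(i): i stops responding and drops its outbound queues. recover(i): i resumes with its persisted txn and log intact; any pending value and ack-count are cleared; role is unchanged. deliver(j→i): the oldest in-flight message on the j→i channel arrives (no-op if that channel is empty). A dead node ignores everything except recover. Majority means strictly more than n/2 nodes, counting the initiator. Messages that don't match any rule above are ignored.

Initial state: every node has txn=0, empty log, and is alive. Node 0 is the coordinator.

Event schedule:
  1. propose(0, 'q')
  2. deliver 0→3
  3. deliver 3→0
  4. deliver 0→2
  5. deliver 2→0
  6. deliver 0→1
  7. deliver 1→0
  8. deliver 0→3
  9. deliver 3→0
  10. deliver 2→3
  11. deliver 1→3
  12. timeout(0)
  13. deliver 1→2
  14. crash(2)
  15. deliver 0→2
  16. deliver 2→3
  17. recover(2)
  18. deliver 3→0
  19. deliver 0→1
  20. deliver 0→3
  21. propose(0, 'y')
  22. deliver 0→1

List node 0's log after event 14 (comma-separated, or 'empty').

q

step 1 propose(0,'q'): 0={coor,t=1,log=-}
step 2 deliver 0→3: 3={part,t=1,log=-}
step 3 deliver 3→0: —
step 4 deliver 0→2: 2={part,t=1,log=-}
step 5 deliver 2→0: —
step 6 deliver 0→1: 1={part,t=1,log=-}
step 7 deliver 1→0: 0={coor,t=1,log=q}
step 8 deliver 0→3: 3={part,t=1,log=q}
step 9 deliver 3→0: —
step 10 deliver 2→3: —
step 11 deliver 1→3: —
step 12 timeout(0): 0={coor,t=2,log=q}
step 13 deliver 1→2: —
step 14 crash(2): 2={✗part,t=1,log=-}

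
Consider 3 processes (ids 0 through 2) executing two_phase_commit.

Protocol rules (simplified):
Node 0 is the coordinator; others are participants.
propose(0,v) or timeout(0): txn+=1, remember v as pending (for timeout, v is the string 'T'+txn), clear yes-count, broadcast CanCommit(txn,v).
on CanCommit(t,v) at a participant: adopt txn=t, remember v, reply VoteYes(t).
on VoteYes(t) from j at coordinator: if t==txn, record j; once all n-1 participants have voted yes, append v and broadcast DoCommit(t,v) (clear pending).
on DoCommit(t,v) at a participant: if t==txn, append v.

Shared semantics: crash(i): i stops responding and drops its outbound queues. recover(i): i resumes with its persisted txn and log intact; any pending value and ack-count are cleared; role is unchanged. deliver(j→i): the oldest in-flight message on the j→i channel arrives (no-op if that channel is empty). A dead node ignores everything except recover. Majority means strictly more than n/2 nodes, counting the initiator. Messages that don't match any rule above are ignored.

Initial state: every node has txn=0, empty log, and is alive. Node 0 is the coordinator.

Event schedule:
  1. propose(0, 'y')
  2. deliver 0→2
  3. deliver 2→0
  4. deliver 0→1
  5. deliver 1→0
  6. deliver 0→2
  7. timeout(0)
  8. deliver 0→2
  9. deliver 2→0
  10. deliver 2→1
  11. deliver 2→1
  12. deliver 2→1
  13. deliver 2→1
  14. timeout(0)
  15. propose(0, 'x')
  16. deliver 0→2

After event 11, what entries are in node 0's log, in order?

y

e1 propose(0,'y'): 0[coor,t=1,-]
e2 deliver 0→2: 2[part,t=1,-]
e3 deliver 2→0: ·
e4 deliver 0→1: 1[part,t=1,-]
e5 deliver 1→0: 0[coor,t=1,y]
e6 deliver 0→2: 2[part,t=1,y]
e7 timeout(0): 0[coor,t=2,y]
e8 deliver 0→2: 2[part,t=2,y]
e9 deliver 2→0: ·
e10 deliver 2→1: ·
e11 deliver 2→1: ·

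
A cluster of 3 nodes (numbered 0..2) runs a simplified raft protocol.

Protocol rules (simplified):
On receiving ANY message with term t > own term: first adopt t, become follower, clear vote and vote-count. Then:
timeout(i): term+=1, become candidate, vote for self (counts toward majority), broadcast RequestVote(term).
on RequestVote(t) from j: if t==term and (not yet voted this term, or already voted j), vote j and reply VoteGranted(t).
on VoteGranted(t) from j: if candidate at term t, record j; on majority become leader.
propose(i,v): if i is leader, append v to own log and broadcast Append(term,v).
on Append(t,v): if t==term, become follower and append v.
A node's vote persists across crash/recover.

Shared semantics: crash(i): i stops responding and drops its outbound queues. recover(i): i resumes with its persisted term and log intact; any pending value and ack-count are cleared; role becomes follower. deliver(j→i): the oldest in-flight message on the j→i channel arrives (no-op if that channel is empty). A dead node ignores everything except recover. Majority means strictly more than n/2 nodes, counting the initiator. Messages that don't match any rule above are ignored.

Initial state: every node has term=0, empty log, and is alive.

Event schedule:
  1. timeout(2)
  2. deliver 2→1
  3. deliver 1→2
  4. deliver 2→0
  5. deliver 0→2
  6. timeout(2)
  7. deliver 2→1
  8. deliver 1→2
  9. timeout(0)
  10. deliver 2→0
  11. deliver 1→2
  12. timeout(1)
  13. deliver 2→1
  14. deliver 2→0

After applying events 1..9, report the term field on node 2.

2

after 1 — timeout(2): n2:cand/t1/[-]
after 2 — deliver 2→1: n1:foll/t1/[-]
after 3 — deliver 1→2: n2:lead/t1/[-]
after 4 — deliver 2→0: n0:foll/t1/[-]
after 5 — deliver 0→2: ·
after 6 — timeout(2): n2:cand/t2/[-]
after 7 — deliver 2→1: n1:foll/t2/[-]
after 8 — deliver 1→2: n2:lead/t2/[-]
after 9 — timeout(0): n0:cand/t2/[-]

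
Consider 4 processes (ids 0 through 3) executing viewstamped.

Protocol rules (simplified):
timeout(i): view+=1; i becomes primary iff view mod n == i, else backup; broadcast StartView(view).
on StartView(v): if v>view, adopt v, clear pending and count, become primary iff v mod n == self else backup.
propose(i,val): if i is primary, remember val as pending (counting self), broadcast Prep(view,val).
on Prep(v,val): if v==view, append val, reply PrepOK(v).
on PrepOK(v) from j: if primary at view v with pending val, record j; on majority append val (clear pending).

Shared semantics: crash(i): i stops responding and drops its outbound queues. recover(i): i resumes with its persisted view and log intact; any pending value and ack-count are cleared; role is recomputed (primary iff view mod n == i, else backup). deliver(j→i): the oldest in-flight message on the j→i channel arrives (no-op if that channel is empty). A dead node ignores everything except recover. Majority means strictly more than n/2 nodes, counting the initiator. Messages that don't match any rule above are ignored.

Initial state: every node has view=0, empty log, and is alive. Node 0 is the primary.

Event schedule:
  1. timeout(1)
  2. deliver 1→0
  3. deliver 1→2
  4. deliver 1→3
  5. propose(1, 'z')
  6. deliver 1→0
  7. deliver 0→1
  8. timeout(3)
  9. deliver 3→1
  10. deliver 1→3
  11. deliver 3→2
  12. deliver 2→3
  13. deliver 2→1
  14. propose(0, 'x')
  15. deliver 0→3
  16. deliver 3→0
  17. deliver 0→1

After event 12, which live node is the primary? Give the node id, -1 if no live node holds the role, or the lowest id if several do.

2

after 1 — timeout(1): n1:prim/v1/[-]
after 2 — deliver 1→0: n0:back/v1/[-]
after 3 — deliver 1→2: n2:back/v1/[-]
after 4 — deliver 1→3: n3:back/v1/[-]
after 5 — propose(1,'z'): ·
after 6 — deliver 1→0: n0:back/v1/[z]
after 7 — deliver 0→1: ·
after 8 — timeout(3): n3:back/v2/[-]
after 9 — deliver 3→1: n1:back/v2/[-]
after 10 — deliver 1→3: ·
after 11 — deliver 3→2: n2:prim/v2/[-]
after 12 — deliver 2→3: ·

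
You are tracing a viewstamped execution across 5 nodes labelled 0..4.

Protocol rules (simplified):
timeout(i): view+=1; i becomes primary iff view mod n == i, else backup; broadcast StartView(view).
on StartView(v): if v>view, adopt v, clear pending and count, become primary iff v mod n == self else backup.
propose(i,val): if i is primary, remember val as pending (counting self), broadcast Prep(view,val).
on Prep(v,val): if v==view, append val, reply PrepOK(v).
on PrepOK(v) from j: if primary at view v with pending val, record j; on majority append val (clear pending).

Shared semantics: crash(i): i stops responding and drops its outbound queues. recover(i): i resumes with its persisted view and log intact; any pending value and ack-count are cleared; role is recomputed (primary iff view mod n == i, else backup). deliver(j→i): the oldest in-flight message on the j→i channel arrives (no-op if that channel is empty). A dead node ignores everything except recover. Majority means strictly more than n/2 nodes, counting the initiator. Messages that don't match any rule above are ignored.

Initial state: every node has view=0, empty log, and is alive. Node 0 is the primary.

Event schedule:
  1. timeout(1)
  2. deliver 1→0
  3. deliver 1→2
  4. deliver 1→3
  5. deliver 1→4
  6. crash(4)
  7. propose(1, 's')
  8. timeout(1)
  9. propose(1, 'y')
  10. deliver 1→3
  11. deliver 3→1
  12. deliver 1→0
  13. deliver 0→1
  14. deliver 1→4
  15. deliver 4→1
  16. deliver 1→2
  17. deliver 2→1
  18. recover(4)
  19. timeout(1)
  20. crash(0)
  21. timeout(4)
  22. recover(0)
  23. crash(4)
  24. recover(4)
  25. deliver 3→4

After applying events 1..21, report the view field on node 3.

1

1. timeout(1):  <1:prim v1 ->
2. deliver 1→0:  <0:back v1 ->
3. deliver 1→2:  <2:back v1 ->
4. deliver 1→3:  <3:back v1 ->
5. deliver 1→4:  <4:back v1 ->
6. crash(4):  <4:✗back v1 ->
7. propose(1,'s'):  nop
8. timeout(1):  <1:back v2 ->
9. propose(1,'y'):  nop
10. deliver 1→3:  <3:back v1 s>
11. deliver 3→1:  nop
12. deliver 1→0:  <0:back v1 s>
13. deliver 0→1:  nop
14. deliver 1→4:  nop
15. deliver 4→1:  nop
16. deliver 1→2:  <2:back v1 s>
17. deliver 2→1:  nop
18. recover(4):  <4:back v1 ->
19. timeout(1):  <1:back v3 ->
20. crash(0):  <0:✗back v1 s>
21. timeout(4):  <4:back v2 ->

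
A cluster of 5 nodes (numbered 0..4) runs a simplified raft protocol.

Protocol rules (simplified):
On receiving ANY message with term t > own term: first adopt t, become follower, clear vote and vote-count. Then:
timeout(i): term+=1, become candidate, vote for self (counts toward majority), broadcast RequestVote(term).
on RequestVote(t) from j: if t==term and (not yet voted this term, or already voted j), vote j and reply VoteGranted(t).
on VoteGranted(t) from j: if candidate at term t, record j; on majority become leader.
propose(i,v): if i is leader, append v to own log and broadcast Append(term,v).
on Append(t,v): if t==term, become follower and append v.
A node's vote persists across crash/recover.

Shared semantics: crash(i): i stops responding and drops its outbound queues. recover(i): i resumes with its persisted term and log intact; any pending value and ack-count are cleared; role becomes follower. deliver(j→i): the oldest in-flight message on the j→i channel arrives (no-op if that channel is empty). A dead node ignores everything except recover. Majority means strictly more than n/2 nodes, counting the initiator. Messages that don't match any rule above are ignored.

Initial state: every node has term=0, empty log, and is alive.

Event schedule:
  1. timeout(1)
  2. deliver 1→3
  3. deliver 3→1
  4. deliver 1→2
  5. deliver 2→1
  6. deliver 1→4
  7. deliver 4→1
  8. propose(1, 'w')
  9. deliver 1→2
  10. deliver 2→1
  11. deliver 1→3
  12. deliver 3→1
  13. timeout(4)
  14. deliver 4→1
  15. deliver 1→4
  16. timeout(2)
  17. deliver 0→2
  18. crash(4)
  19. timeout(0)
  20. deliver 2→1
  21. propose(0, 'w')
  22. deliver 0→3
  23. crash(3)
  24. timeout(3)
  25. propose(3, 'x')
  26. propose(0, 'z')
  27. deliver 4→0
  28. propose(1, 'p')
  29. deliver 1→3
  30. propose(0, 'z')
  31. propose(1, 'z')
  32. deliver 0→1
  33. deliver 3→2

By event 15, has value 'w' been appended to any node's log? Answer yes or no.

yes

1. timeout(1):  <1:cand t1 ->
2. deliver 1→3:  <3:foll t1 ->
3. deliver 3→1:  nop
4. deliver 1→2:  <2:foll t1 ->
5. deliver 2→1:  <1:lead t1 ->
6. deliver 1→4:  <4:foll t1 ->
7. deliver 4→1:  nop
8. propose(1,'w'):  <1:lead t1 w>
9. deliver 1→2:  <2:foll t1 w>
10. deliver 2→1:  nop
11. deliver 1→3:  <3:foll t1 w>
12. deliver 3→1:  nop
13. timeout(4):  <4:cand t2 ->
14. deliver 4→1:  <1:foll t2 w>
15. deliver 1→4:  nop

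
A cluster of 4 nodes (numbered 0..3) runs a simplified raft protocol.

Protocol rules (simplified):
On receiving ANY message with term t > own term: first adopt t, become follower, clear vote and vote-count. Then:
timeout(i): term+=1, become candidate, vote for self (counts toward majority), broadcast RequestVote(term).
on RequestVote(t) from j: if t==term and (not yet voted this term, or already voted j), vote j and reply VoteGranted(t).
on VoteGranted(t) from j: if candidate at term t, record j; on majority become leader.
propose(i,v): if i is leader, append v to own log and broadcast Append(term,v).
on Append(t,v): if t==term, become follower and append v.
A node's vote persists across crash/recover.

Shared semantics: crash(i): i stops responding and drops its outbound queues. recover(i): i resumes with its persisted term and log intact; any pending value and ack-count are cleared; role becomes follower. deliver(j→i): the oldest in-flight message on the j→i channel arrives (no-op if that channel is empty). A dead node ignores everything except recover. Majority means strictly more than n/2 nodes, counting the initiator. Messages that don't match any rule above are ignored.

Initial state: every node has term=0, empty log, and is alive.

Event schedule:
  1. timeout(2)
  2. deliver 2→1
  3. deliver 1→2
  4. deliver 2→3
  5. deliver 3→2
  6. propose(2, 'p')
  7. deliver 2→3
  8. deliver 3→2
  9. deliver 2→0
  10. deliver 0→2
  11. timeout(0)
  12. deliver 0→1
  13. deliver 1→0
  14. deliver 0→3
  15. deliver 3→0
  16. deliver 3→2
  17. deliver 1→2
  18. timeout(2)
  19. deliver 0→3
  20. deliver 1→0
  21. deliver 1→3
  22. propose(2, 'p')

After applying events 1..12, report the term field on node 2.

1. timeout(2):  <2:cand t1 ->
2. deliver 2→1:  <1:foll t1 ->
3. deliver 1→2:  nop
4. deliver 2→3:  <3:foll t1 ->
5. deliver 3→2:  <2:lead t1 ->
6. propose(2,'p'):  <2:lead t1 p>
7. deliver 2→3:  <3:foll t1 p>
8. deliver 3→2:  nop
9. deliver 2→0:  <0:foll t1 ->
10. deliver 0→2:  nop
11. timeout(0):  <0:cand t2 ->
12. deliver 0→1:  <1:foll t2 ->

1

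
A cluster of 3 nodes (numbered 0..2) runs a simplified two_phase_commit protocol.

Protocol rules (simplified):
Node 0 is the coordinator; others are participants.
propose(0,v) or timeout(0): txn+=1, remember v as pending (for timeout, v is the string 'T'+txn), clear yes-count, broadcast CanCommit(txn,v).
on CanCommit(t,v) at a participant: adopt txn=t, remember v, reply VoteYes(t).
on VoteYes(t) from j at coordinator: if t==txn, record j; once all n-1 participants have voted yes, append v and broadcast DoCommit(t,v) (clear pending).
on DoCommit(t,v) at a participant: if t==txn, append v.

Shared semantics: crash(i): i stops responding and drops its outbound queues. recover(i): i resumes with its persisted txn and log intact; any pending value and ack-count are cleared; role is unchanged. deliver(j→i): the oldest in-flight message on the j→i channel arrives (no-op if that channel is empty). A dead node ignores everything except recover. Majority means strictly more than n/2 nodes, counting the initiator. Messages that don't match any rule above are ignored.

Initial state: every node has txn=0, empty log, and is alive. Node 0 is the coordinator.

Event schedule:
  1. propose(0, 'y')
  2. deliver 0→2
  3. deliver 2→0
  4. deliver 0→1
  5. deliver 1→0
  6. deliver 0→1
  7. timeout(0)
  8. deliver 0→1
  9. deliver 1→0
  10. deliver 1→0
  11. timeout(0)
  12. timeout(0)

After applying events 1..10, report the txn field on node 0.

2

1. propose(0,'y'):  <0:coor t1 ->
2. deliver 0→2:  <2:part t1 ->
3. deliver 2→0:  nop
4. deliver 0→1:  <1:part t1 ->
5. deliver 1→0:  <0:coor t1 y>
6. deliver 0→1:  <1:part t1 y>
7. timeout(0):  <0:coor t2 y>
8. deliver 0→1:  <1:part t2 y>
9. deliver 1→0:  nop
10. deliver 1→0:  nop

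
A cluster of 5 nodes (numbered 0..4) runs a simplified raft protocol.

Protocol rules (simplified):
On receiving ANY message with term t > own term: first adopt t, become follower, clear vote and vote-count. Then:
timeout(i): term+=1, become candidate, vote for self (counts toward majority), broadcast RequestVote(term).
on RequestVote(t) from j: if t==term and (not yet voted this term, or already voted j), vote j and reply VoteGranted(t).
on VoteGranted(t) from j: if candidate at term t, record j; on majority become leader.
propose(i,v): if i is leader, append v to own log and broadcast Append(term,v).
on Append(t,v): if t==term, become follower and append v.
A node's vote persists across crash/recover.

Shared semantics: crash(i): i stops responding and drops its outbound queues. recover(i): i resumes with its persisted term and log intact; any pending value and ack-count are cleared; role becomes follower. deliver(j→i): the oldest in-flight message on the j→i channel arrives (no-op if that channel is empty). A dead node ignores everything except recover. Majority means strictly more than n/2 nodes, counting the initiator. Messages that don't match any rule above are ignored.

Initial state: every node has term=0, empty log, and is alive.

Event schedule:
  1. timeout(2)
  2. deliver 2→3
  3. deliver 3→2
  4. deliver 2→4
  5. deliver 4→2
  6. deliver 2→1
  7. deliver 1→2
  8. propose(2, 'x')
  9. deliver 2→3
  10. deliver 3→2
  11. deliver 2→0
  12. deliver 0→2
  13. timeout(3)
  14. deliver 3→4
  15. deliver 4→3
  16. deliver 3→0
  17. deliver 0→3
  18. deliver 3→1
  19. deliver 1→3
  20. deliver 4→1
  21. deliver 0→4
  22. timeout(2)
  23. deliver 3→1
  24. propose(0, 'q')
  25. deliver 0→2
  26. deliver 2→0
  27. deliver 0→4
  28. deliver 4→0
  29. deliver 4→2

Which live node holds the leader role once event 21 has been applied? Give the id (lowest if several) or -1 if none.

2

step 1 timeout(2): 2={cand,t=1,log=-}
step 2 deliver 2→3: 3={foll,t=1,log=-}
step 3 deliver 3→2: —
step 4 deliver 2→4: 4={foll,t=1,log=-}
step 5 deliver 4→2: 2={lead,t=1,log=-}
step 6 deliver 2→1: 1={foll,t=1,log=-}
step 7 deliver 1→2: —
step 8 propose(2,'x'): 2={lead,t=1,log=x}
step 9 deliver 2→3: 3={foll,t=1,log=x}
step 10 deliver 3→2: —
step 11 deliver 2→0: 0={foll,t=1,log=-}
step 12 deliver 0→2: —
step 13 timeout(3): 3={cand,t=2,log=x}
step 14 deliver 3→4: 4={foll,t=2,log=-}
step 15 deliver 4→3: —
step 16 deliver 3→0: 0={foll,t=2,log=-}
step 17 deliver 0→3: 3={lead,t=2,log=x}
step 18 deliver 3→1: 1={foll,t=2,log=-}
step 19 deliver 1→3: —
step 20 deliver 4→1: —
step 21 deliver 0→4: —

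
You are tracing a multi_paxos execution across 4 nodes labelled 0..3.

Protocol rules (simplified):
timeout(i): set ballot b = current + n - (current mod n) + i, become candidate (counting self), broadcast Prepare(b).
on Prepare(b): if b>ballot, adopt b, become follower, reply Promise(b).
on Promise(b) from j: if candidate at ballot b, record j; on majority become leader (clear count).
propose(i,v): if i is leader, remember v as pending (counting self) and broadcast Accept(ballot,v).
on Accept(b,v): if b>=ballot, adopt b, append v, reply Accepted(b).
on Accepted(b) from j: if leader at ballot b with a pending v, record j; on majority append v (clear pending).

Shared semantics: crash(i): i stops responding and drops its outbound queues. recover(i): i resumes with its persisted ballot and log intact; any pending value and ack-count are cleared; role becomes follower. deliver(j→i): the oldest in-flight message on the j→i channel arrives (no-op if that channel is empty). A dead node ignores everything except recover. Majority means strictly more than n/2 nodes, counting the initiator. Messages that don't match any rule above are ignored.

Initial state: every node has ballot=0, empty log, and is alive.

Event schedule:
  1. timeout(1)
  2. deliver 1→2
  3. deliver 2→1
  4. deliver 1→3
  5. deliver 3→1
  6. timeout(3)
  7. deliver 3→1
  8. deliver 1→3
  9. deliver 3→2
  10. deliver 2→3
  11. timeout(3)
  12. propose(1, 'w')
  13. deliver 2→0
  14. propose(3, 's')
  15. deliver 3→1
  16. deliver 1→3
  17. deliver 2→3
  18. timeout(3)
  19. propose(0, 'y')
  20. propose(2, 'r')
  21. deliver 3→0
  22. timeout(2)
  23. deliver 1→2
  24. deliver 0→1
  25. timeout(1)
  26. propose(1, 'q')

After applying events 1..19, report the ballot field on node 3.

19

step 1 timeout(1): 1={cand,b=5,log=-}
step 2 deliver 1→2: 2={foll,b=5,log=-}
step 3 deliver 2→1: —
step 4 deliver 1→3: 3={foll,b=5,log=-}
step 5 deliver 3→1: 1={lead,b=5,log=-}
step 6 timeout(3): 3={cand,b=11,log=-}
step 7 deliver 3→1: 1={foll,b=11,log=-}
step 8 deliver 1→3: —
step 9 deliver 3→2: 2={foll,b=11,log=-}
step 10 deliver 2→3: 3={lead,b=11,log=-}
step 11 timeout(3): 3={cand,b=15,log=-}
step 12 propose(1,'w'): —
step 13 deliver 2→0: —
step 14 propose(3,'s'): —
step 15 deliver 3→1: 1={foll,b=15,log=-}
step 16 deliver 1→3: —
step 17 deliver 2→3: —
step 18 timeout(3): 3={cand,b=19,log=-}
step 19 propose(0,'y'): —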